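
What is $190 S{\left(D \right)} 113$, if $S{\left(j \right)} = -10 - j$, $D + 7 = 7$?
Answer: $-214700$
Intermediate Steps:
$D = 0$ ($D = -7 + 7 = 0$)
$190 S{\left(D \right)} 113 = 190 \left(-10 - 0\right) 113 = 190 \left(-10 + 0\right) 113 = 190 \left(-10\right) 113 = \left(-1900\right) 113 = -214700$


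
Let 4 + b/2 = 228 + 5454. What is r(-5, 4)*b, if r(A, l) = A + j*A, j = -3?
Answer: 113560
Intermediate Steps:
b = 11356 (b = -8 + 2*(228 + 5454) = -8 + 2*5682 = -8 + 11364 = 11356)
r(A, l) = -2*A (r(A, l) = A - 3*A = -2*A)
r(-5, 4)*b = -2*(-5)*11356 = 10*11356 = 113560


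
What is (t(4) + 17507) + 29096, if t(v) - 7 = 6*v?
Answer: 46634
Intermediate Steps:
t(v) = 7 + 6*v
(t(4) + 17507) + 29096 = ((7 + 6*4) + 17507) + 29096 = ((7 + 24) + 17507) + 29096 = (31 + 17507) + 29096 = 17538 + 29096 = 46634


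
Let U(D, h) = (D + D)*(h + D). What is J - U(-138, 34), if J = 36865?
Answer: 8161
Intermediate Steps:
U(D, h) = 2*D*(D + h) (U(D, h) = (2*D)*(D + h) = 2*D*(D + h))
J - U(-138, 34) = 36865 - 2*(-138)*(-138 + 34) = 36865 - 2*(-138)*(-104) = 36865 - 1*28704 = 36865 - 28704 = 8161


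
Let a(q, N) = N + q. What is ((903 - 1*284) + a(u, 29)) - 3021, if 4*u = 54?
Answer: -4719/2 ≈ -2359.5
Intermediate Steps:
u = 27/2 (u = (¼)*54 = 27/2 ≈ 13.500)
((903 - 1*284) + a(u, 29)) - 3021 = ((903 - 1*284) + (29 + 27/2)) - 3021 = ((903 - 284) + 85/2) - 3021 = (619 + 85/2) - 3021 = 1323/2 - 3021 = -4719/2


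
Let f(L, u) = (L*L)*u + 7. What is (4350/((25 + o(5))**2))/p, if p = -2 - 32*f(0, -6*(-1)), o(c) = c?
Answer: -29/1356 ≈ -0.021386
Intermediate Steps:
f(L, u) = 7 + u*L**2 (f(L, u) = L**2*u + 7 = u*L**2 + 7 = 7 + u*L**2)
p = -226 (p = -2 - 32*(7 - 6*(-1)*0**2) = -2 - 32*(7 + 6*0) = -2 - 32*(7 + 0) = -2 - 32*7 = -2 - 224 = -226)
(4350/((25 + o(5))**2))/p = (4350/((25 + 5)**2))/(-226) = (4350/(30**2))*(-1/226) = (4350/900)*(-1/226) = (4350*(1/900))*(-1/226) = (29/6)*(-1/226) = -29/1356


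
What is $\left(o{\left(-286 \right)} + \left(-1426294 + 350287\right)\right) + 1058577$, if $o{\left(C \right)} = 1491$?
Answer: $-15939$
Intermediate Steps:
$\left(o{\left(-286 \right)} + \left(-1426294 + 350287\right)\right) + 1058577 = \left(1491 + \left(-1426294 + 350287\right)\right) + 1058577 = \left(1491 - 1076007\right) + 1058577 = -1074516 + 1058577 = -15939$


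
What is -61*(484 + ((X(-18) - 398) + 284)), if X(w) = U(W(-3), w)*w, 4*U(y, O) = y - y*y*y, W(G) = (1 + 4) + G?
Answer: -24217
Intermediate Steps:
W(G) = 5 + G
U(y, O) = -y³/4 + y/4 (U(y, O) = (y - y*y*y)/4 = (y - y²*y)/4 = (y - y³)/4 = -y³/4 + y/4)
X(w) = -3*w/2 (X(w) = ((5 - 3)*(1 - (5 - 3)²)/4)*w = ((¼)*2*(1 - 1*2²))*w = ((¼)*2*(1 - 1*4))*w = ((¼)*2*(1 - 4))*w = ((¼)*2*(-3))*w = -3*w/2)
-61*(484 + ((X(-18) - 398) + 284)) = -61*(484 + ((-3/2*(-18) - 398) + 284)) = -61*(484 + ((27 - 398) + 284)) = -61*(484 + (-371 + 284)) = -61*(484 - 87) = -61*397 = -24217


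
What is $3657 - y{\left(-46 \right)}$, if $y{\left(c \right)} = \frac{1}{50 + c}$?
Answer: $\frac{14627}{4} \approx 3656.8$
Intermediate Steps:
$3657 - y{\left(-46 \right)} = 3657 - \frac{1}{50 - 46} = 3657 - \frac{1}{4} = \frac{14627}{4}$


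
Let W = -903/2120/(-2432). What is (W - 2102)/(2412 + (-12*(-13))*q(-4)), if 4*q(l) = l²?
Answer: -10837574777/15653130240 ≈ -0.69236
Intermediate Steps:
q(l) = l²/4
W = 903/5155840 (W = -903*1/2120*(-1/2432) = -903/2120*(-1/2432) = 903/5155840 ≈ 0.00017514)
(W - 2102)/(2412 + (-12*(-13))*q(-4)) = (903/5155840 - 2102)/(2412 + (-12*(-13))*((¼)*(-4)²)) = -10837574777/(5155840*(2412 + 156*((¼)*16))) = -10837574777/(5155840*(2412 + 156*4)) = -10837574777/(5155840*(2412 + 624)) = -10837574777/5155840/3036 = -10837574777/5155840*1/3036 = -10837574777/15653130240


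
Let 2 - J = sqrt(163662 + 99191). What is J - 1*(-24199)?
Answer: 24201 - sqrt(262853) ≈ 23688.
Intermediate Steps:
J = 2 - sqrt(262853) (J = 2 - sqrt(163662 + 99191) = 2 - sqrt(262853) ≈ -510.69)
J - 1*(-24199) = (2 - sqrt(262853)) - 1*(-24199) = (2 - sqrt(262853)) + 24199 = 24201 - sqrt(262853)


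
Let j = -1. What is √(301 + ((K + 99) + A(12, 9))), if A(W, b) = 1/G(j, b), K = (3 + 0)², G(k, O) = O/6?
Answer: √3687/3 ≈ 20.240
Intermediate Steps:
G(k, O) = O/6 (G(k, O) = O*(⅙) = O/6)
K = 9 (K = 3² = 9)
A(W, b) = 6/b (A(W, b) = 1/(b/6) = 6/b)
√(301 + ((K + 99) + A(12, 9))) = √(301 + ((9 + 99) + 6/9)) = √(301 + (108 + 6*(⅑))) = √(301 + (108 + ⅔)) = √(301 + 326/3) = √(1229/3) = √3687/3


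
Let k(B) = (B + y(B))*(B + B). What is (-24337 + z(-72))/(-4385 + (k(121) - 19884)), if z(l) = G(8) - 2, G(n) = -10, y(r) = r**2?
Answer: -24349/3548135 ≈ -0.0068625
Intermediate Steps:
k(B) = 2*B*(B + B**2) (k(B) = (B + B**2)*(B + B) = (B + B**2)*(2*B) = 2*B*(B + B**2))
z(l) = -12 (z(l) = -10 - 2 = -12)
(-24337 + z(-72))/(-4385 + (k(121) - 19884)) = (-24337 - 12)/(-4385 + (2*121**2*(1 + 121) - 19884)) = -24349/(-4385 + (2*14641*122 - 19884)) = -24349/(-4385 + (3572404 - 19884)) = -24349/(-4385 + 3552520) = -24349/3548135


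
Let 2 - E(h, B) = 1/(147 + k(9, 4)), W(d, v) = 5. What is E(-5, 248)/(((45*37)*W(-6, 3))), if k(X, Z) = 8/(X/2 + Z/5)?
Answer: 15689/65526075 ≈ 0.00023943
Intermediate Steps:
k(X, Z) = 8/(X/2 + Z/5) (k(X, Z) = 8/(X*(½) + Z*(⅕)) = 8/(X/2 + Z/5))
E(h, B) = 15689/7871 (E(h, B) = 2 - 1/(147 + 80/(2*4 + 5*9)) = 2 - 1/(147 + 80/(8 + 45)) = 2 - 1/(147 + 80/53) = 2 - 1/7871/53 = 2 - 1*53/7871 = 2 - 53/7871 = 15689/7871)
E(-5, 248)/(((45*37)*W(-6, 3))) = 15689/(7871*(((45*37)*5))) = 15689/(7871*((1665*5))) = (15689/7871)/8325 = (15689/7871)*(1/8325) = 15689/65526075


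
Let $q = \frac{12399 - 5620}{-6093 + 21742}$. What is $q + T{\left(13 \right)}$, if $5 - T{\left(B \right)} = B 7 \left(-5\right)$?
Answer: $\frac{7205319}{15649} \approx 460.43$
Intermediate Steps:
$T{\left(B \right)} = 5 + 35 B$ ($T{\left(B \right)} = 5 - B 7 \left(-5\right) = 5 - 7 B \left(-5\right) = 5 - - 35 B = 5 + 35 B$)
$q = \frac{6779}{15649} \approx 0.43319$
$q + T{\left(13 \right)} = \frac{6779}{15649} + \left(5 + 35 \cdot 13\right) = \frac{6779}{15649} + \left(5 + 455\right) = \frac{6779}{15649} + 460 = \frac{7205319}{15649}$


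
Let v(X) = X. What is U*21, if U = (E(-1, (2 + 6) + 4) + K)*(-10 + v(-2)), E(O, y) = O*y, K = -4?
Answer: 4032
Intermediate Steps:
U = 192 (U = (-((2 + 6) + 4) - 4)*(-10 - 2) = (-(8 + 4) - 4)*(-12) = (-1*12 - 4)*(-12) = (-12 - 4)*(-12) = -16*(-12) = 192)
U*21 = 192*21 = 4032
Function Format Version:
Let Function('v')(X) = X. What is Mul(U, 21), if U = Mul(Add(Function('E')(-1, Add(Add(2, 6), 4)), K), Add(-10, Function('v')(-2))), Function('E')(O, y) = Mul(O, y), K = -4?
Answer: 4032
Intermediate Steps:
U = 192 (U = Mul(Add(Mul(-1, Add(Add(2, 6), 4)), -4), Add(-10, -2)) = Mul(Add(Mul(-1, Add(8, 4)), -4), -12) = Mul(Add(Mul(-1, 12), -4), -12) = Mul(Add(-12, -4), -12) = Mul(-16, -12) = 192)
Mul(U, 21) = Mul(192, 21) = 4032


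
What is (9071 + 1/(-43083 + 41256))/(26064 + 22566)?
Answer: 8286358/44423505 ≈ 0.18653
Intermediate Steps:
(9071 + 1/(-43083 + 41256))/(26064 + 22566) = (9071 + 1/(-1827))/48630 = (9071 - 1/1827)*(1/48630) = (16572716/1827)*(1/48630) = 8286358/44423505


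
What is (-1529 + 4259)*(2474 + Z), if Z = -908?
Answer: 4275180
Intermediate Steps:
(-1529 + 4259)*(2474 + Z) = (-1529 + 4259)*(2474 - 908) = 2730*1566 = 4275180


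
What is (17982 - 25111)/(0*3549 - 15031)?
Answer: 7129/15031 ≈ 0.47429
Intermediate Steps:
(17982 - 25111)/(0*3549 - 15031) = -7129/(0 - 15031) = -7129/(-15031) = -7129*(-1/15031) = 7129/15031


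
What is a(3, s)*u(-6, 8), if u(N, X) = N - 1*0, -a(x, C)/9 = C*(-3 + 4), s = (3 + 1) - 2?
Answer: 108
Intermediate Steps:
s = 2 (s = 4 - 2 = 2)
a(x, C) = -9*C (a(x, C) = -9*C*(-3 + 4) = -9*C)
u(N, X) = N (u(N, X) = N + 0 = N)
a(3, s)*u(-6, 8) = -9*2*(-6) = -18*(-6) = 108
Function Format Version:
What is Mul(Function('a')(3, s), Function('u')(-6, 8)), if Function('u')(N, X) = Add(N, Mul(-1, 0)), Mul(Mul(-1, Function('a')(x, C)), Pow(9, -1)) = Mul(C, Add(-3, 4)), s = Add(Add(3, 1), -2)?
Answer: 108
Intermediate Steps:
s = 2 (s = Add(4, -2) = 2)
Function('a')(x, C) = Mul(-9, C) (Function('a')(x, C) = Mul(-9, Mul(C, Add(-3, 4))) = Mul(-9, Mul(C, 1)) = Mul(-9, C))
Function('u')(N, X) = N (Function('u')(N, X) = Add(N, 0) = N)
Mul(Function('a')(3, s), Function('u')(-6, 8)) = Mul(Mul(-9, 2), -6) = Mul(-18, -6) = 108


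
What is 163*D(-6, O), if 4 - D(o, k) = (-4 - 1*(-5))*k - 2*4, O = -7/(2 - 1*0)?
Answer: 5053/2 ≈ 2526.5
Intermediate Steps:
O = -7/2 (O = -7/(2 + 0) = -7/2 ≈ -3.5000)
D(o, k) = 12 - k (D(o, k) = 4 - ((-4 - 1*(-5))*k - 2*4) = 4 - ((-4 + 5)*k - 8) = 4 - (1*k - 8) = 4 - (k - 8) = 4 - (-8 + k) = 4 + (8 - k) = 12 - k)
163*D(-6, O) = 163*(12 - 1*(-7/2)) = 163*(12 + 7/2) = 163*(31/2) = 5053/2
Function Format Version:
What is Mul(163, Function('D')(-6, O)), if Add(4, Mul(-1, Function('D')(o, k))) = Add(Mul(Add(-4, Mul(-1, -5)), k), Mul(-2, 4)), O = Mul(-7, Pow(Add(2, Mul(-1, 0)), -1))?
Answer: Rational(5053, 2) ≈ 2526.5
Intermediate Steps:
O = Rational(-7, 2) (O = Mul(-7, Pow(Add(2, 0), -1)) = Mul(-7, Pow(2, -1)) = Mul(-7, Rational(1, 2)) = Rational(-7, 2) ≈ -3.5000)
Function('D')(o, k) = Add(12, Mul(-1, k)) (Function('D')(o, k) = Add(4, Mul(-1, Add(Mul(Add(-4, Mul(-1, -5)), k), Mul(-2, 4)))) = Add(4, Mul(-1, Add(Mul(Add(-4, 5), k), -8))) = Add(4, Mul(-1, Add(Mul(1, k), -8))) = Add(4, Mul(-1, Add(k, -8))) = Add(4, Mul(-1, Add(-8, k))) = Add(4, Add(8, Mul(-1, k))) = Add(12, Mul(-1, k)))
Mul(163, Function('D')(-6, O)) = Mul(163, Add(12, Mul(-1, Rational(-7, 2)))) = Mul(163, Add(12, Rational(7, 2))) = Mul(163, Rational(31, 2)) = Rational(5053, 2)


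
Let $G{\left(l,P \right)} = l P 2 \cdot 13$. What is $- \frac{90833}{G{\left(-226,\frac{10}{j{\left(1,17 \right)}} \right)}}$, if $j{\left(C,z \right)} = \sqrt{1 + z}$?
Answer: $\frac{272499 \sqrt{2}}{58760} \approx 6.5584$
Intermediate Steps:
$G{\left(l,P \right)} = 26 P l$ ($G{\left(l,P \right)} = P l 2 \cdot 13 = 2 P l 13 = 26 P l$)
$- \frac{90833}{G{\left(-226,\frac{10}{j{\left(1,17 \right)}} \right)}} = - \frac{90833}{26 \frac{10}{\sqrt{1 + 17}} \left(-226\right)} = - \frac{90833}{26 \frac{10}{\sqrt{18}} \left(-226\right)} = - \frac{90833}{26 \frac{10}{3 \sqrt{2}} \left(-226\right)} = - \frac{90833}{26 \cdot 10 \frac{\sqrt{2}}{6} \left(-226\right)} = - \frac{90833}{26 \frac{5 \sqrt{2}}{3} \left(-226\right)} = - \frac{90833}{\left(- \frac{29380}{3}\right) \sqrt{2}} = - 90833 \left(- \frac{3 \sqrt{2}}{58760}\right) = \frac{272499 \sqrt{2}}{58760}$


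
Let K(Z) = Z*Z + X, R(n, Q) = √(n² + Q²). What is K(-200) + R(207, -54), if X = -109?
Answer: 39891 + 9*√565 ≈ 40105.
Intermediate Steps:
R(n, Q) = √(Q² + n²)
K(Z) = -109 + Z² (K(Z) = Z*Z - 109 = Z² - 109 = -109 + Z²)
K(-200) + R(207, -54) = (-109 + (-200)²) + √((-54)² + 207²) = (-109 + 40000) + √(2916 + 42849) = 39891 + √45765 = 39891 + 9*√565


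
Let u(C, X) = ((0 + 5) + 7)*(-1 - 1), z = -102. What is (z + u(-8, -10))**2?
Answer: 15876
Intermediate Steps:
u(C, X) = -24 (u(C, X) = (5 + 7)*(-2) = 12*(-2) = -24)
(z + u(-8, -10))**2 = (-102 - 24)**2 = (-126)**2 = 15876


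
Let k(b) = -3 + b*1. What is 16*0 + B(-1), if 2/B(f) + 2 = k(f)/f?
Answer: 1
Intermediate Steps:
k(b) = -3 + b
B(f) = 2/(-2 + (-3 + f)/f)
16*0 + B(-1) = 16*0 - 2*(-1)/(3 - 1) = 0 - 2*(-1)/2 = 0 - 2*(-1)*½ = 0 + 1 = 1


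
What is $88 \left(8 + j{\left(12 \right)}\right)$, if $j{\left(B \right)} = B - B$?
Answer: $704$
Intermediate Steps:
$j{\left(B \right)} = 0$
$88 \left(8 + j{\left(12 \right)}\right) = 88 \left(8 + 0\right) = 88 \cdot 8 = 704$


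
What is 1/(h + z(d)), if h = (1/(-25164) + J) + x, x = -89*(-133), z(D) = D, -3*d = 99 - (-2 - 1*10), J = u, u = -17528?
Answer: -25164/144139393 ≈ -0.00017458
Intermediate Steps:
J = -17528
d = -37 (d = -(99 - (-2 - 1*10))/3 = -(99 - (-2 - 10))/3 = -(99 - 1*(-12))/3 = -(99 + 12)/3 = -⅓*111 = -37)
x = 11837
h = -143208325/25164 (h = (1/(-25164) - 17528) + 11837 = (-1/25164 - 17528) + 11837 = -441074593/25164 + 11837 = -143208325/25164 ≈ -5691.0)
1/(h + z(d)) = 1/(-143208325/25164 - 37) = 1/(-144139393/25164) = -25164/144139393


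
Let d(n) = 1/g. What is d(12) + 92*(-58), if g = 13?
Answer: -69367/13 ≈ -5335.9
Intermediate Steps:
d(n) = 1/13
d(12) + 92*(-58) = 1/13 + 92*(-58) = 1/13 - 5336 = -69367/13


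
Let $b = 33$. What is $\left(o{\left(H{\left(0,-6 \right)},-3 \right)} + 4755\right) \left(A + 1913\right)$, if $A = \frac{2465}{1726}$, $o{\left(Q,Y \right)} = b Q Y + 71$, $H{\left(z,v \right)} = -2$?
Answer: $\frac{8300409136}{863} \approx 9.6181 \cdot 10^{6}$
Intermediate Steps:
$o{\left(Q,Y \right)} = 71 + 33 Q Y$ ($o{\left(Q,Y \right)} = 33 Q Y + 71 = 71 + 33 Q Y$)
$A = \frac{2465}{1726}$ ($A = 2465 \cdot \frac{1}{1726} = \frac{2465}{1726} \approx 1.4282$)
$\left(o{\left(H{\left(0,-6 \right)},-3 \right)} + 4755\right) \left(A + 1913\right) = \left(\left(71 + 33 \left(-2\right) \left(-3\right)\right) + 4755\right) \left(\frac{2465}{1726} + 1913\right) = \left(\left(71 + 198\right) + 4755\right) \frac{3304303}{1726} = \left(269 + 4755\right) \frac{3304303}{1726} = 5024 \cdot \frac{3304303}{1726} = \frac{8300409136}{863}$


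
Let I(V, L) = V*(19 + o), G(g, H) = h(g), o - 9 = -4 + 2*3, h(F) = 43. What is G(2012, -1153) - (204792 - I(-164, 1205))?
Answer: -209669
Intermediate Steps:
o = 11 (o = 9 + (-4 + 2*3) = 9 + (-4 + 6) = 9 + 2 = 11)
G(g, H) = 43
I(V, L) = 30*V (I(V, L) = V*(19 + 11) = V*30 = 30*V)
G(2012, -1153) - (204792 - I(-164, 1205)) = 43 - (204792 - 30*(-164)) = 43 - (204792 - 1*(-4920)) = 43 - (204792 + 4920) = 43 - 1*209712 = 43 - 209712 = -209669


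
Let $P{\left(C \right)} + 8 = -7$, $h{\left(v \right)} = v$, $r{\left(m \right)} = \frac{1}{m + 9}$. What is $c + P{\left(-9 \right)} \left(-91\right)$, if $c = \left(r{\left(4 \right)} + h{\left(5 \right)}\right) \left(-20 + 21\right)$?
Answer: $\frac{17811}{13} \approx 1370.1$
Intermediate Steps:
$r{\left(m \right)} = \frac{1}{9 + m}$
$P{\left(C \right)} = -15$ ($P{\left(C \right)} = -8 - 7 = -15$)
$c = \frac{66}{13}$ ($c = \left(\frac{1}{9 + 4} + 5\right) \left(-20 + 21\right) = \left(\frac{1}{13} + 5\right) 1 = \frac{66}{13} \cdot 1 = \frac{66}{13} \approx 5.0769$)
$c + P{\left(-9 \right)} \left(-91\right) = \frac{66}{13} - -1365 = \frac{66}{13} + 1365 = \frac{17811}{13}$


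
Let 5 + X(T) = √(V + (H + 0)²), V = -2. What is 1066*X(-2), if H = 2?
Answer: -5330 + 1066*√2 ≈ -3822.4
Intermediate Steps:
X(T) = -5 + √2 (X(T) = -5 + √(-2 + (2 + 0)²) = -5 + √(-2 + 2²) = -5 + √(-2 + 4) = -5 + √2)
1066*X(-2) = 1066*(-5 + √2) = -5330 + 1066*√2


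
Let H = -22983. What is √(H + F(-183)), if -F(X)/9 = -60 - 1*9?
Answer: I*√22362 ≈ 149.54*I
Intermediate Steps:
F(X) = 621 (F(X) = -9*(-60 - 1*9) = -9*(-60 - 9) = -9*(-69) = 621)
√(H + F(-183)) = √(-22983 + 621) = √(-22362) = I*√22362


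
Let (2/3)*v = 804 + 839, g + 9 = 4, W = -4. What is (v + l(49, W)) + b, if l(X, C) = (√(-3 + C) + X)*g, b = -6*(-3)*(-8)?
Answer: 4151/2 - 5*I*√7 ≈ 2075.5 - 13.229*I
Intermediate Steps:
b = -144 (b = 18*(-8) = -144)
g = -5 (g = -9 + 4 = -5)
v = 4929/2 (v = 3*(804 + 839)/2 = (3/2)*1643 = 4929/2 ≈ 2464.5)
l(X, C) = -5*X - 5*√(-3 + C) (l(X, C) = (√(-3 + C) + X)*(-5) = (X + √(-3 + C))*(-5) = -5*X - 5*√(-3 + C))
(v + l(49, W)) + b = (4929/2 + (-5*49 - 5*√(-3 - 4))) - 144 = (4929/2 + (-245 - 5*I*√7)) - 144 = (4439/2 - 5*I*√7) - 144 = 4151/2 - 5*I*√7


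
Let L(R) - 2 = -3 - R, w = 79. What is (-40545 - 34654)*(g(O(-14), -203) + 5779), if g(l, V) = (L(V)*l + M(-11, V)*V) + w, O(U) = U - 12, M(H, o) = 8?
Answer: 76552582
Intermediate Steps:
L(R) = -1 - R (L(R) = 2 + (-3 - R) = -1 - R)
O(U) = -12 + U
g(l, V) = 79 + 8*V + l*(-1 - V) (g(l, V) = ((-1 - V)*l + 8*V) + 79 = (l*(-1 - V) + 8*V) + 79 = (8*V + l*(-1 - V)) + 79 = 79 + 8*V + l*(-1 - V))
(-40545 - 34654)*(g(O(-14), -203) + 5779) = (-40545 - 34654)*((79 + 8*(-203) - (-12 - 14)*(1 - 203)) + 5779) = -75199*((79 - 1624 - 1*(-26)*(-202)) + 5779) = -75199*((79 - 1624 - 5252) + 5779) = -75199*(-6797 + 5779) = -75199*(-1018) = 76552582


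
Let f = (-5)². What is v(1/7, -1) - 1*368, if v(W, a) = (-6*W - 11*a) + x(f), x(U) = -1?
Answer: -2512/7 ≈ -358.86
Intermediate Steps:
f = 25
v(W, a) = -1 - 11*a - 6*W (v(W, a) = (-6*W - 11*a) - 1 = (-11*a - 6*W) - 1 = -1 - 11*a - 6*W)
v(1/7, -1) - 1*368 = (-1 - 11*(-1) - 6/7) - 1*368 = (-1 + 11 - 6*⅐) - 368 = (-1 + 11 - 6/7) - 368 = 64/7 - 368 = -2512/7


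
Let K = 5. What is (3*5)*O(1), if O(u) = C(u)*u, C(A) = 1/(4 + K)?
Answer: 5/3 ≈ 1.6667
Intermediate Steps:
C(A) = 1/9 (C(A) = 1/(4 + 5) = 1/9)
O(u) = u/9
(3*5)*O(1) = (3*5)*((1/9)*1) = 15*(1/9) = 5/3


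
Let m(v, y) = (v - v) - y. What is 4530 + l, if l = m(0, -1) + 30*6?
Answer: 4711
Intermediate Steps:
m(v, y) = -y (m(v, y) = 0 - y = -y)
l = 181 (l = -1*(-1) + 30*6 = 1 + 180 = 181)
4530 + l = 4530 + 181 = 4711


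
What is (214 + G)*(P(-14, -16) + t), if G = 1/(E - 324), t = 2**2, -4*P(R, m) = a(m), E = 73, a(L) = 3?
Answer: 698269/1004 ≈ 695.49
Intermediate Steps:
P(R, m) = -3/4 (P(R, m) = -1/4*3 = -3/4)
t = 4
G = -1/251 (G = 1/(73 - 324) = 1/(-251) = -1/251 ≈ -0.0039841)
(214 + G)*(P(-14, -16) + t) = (214 - 1/251)*(-3/4 + 4) = (53713/251)*(13/4) = 698269/1004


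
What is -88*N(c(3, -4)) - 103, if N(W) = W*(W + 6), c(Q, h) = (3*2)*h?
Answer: -38119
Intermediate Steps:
c(Q, h) = 6*h
N(W) = W*(6 + W)
-88*N(c(3, -4)) - 103 = -88*6*(-4)*(6 + 6*(-4)) - 103 = -(-2112)*(6 - 24) - 103 = -(-2112)*(-18) - 103 = -88*432 - 103 = -38016 - 103 = -38119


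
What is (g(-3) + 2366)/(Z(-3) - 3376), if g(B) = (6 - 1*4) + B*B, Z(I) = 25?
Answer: -2377/3351 ≈ -0.70934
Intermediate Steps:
g(B) = 2 + B² (g(B) = (6 - 4) + B² = 2 + B²)
(g(-3) + 2366)/(Z(-3) - 3376) = ((2 + (-3)²) + 2366)/(25 - 3376) = ((2 + 9) + 2366)/(-3351) = (11 + 2366)*(-1/3351) = 2377*(-1/3351) = -2377/3351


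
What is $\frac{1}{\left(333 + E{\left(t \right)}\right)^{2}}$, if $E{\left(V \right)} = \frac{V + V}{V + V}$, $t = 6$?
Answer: $\frac{1}{111556} \approx 8.9641 \cdot 10^{-6}$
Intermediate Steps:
$E{\left(V \right)} = 1$ ($E{\left(V \right)} = \frac{2 V}{2 V} = 2 V \frac{1}{2 V} = 1$)
$\frac{1}{\left(333 + E{\left(t \right)}\right)^{2}} = \frac{1}{\left(333 + 1\right)^{2}} = \frac{1}{334^{2}} = \frac{1}{111556}$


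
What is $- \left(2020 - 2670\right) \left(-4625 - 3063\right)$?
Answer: $-4997200$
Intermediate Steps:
$- \left(2020 - 2670\right) \left(-4625 - 3063\right) = - \left(-650\right) \left(-7688\right) = \left(-1\right) 4997200 = -4997200$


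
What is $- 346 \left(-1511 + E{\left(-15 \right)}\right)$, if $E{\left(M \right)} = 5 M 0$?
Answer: $522806$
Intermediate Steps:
$E{\left(M \right)} = 0$
$- 346 \left(-1511 + E{\left(-15 \right)}\right) = - 346 \left(-1511 + 0\right) = \left(-346\right) \left(-1511\right) = 522806$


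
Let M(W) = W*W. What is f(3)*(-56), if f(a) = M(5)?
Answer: -1400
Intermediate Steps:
M(W) = W**2
f(a) = 25 (f(a) = 5**2 = 25)
f(3)*(-56) = 25*(-56) = -1400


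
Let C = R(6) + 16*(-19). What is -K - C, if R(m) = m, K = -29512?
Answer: 29810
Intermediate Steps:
C = -298 (C = 6 + 16*(-19) = 6 - 304 = -298)
-K - C = -1*(-29512) - 1*(-298) = 29512 + 298 = 29810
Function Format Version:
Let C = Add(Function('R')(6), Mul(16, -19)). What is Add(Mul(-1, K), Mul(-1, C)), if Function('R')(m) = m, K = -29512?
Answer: 29810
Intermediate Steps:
C = -298 (C = Add(6, Mul(16, -19)) = Add(6, -304) = -298)
Add(Mul(-1, K), Mul(-1, C)) = Add(Mul(-1, -29512), Mul(-1, -298)) = Add(29512, 298) = 29810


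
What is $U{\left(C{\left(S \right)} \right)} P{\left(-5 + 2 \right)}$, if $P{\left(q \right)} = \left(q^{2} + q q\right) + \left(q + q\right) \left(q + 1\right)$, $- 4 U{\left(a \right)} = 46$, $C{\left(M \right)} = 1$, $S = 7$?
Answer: $-345$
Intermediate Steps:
$U{\left(a \right)} = - \frac{23}{2}$ ($U{\left(a \right)} = \left(- \frac{1}{4}\right) 46 = - \frac{23}{2}$)
$P{\left(q \right)} = 2 q^{2} + 2 q \left(1 + q\right)$ ($P{\left(q \right)} = \left(q^{2} + q^{2}\right) + 2 q \left(1 + q\right) = 2 q^{2} + 2 q \left(1 + q\right)$)
$U{\left(C{\left(S \right)} \right)} P{\left(-5 + 2 \right)} = - \frac{23 \cdot 2 \left(-5 + 2\right) \left(1 + 2 \left(-5 + 2\right)\right)}{2} = - \frac{23 \cdot 2 \left(-3\right) \left(1 + 2 \left(-3\right)\right)}{2} = - \frac{23 \cdot 2 \left(-3\right) \left(1 - 6\right)}{2} = - \frac{23 \cdot 2 \left(-3\right) \left(-5\right)}{2} = \left(- \frac{23}{2}\right) 30 = -345$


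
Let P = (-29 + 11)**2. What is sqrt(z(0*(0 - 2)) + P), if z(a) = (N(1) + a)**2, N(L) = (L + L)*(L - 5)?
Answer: 2*sqrt(97) ≈ 19.698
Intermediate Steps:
N(L) = 2*L*(-5 + L) (N(L) = (2*L)*(-5 + L) = 2*L*(-5 + L))
P = 324 (P = (-18)**2 = 324)
z(a) = (-8 + a)**2 (z(a) = (2*1*(-5 + 1) + a)**2 = (2*1*(-4) + a)**2 = (-8 + a)**2)
sqrt(z(0*(0 - 2)) + P) = sqrt((-8 + 0*(0 - 2))**2 + 324) = sqrt((-8 + 0*(-2))**2 + 324) = sqrt((-8 + 0)**2 + 324) = sqrt((-8)**2 + 324) = sqrt(64 + 324) = sqrt(388) = 2*sqrt(97)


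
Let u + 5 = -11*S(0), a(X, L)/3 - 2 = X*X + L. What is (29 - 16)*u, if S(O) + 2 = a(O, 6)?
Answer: -3211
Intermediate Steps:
a(X, L) = 6 + 3*L + 3*X² (a(X, L) = 6 + 3*(X*X + L) = 6 + 3*(X² + L) = 6 + 3*(L + X²) = 6 + (3*L + 3*X²) = 6 + 3*L + 3*X²)
S(O) = 22 + 3*O² (S(O) = -2 + (6 + 3*6 + 3*O²) = -2 + (6 + 18 + 3*O²) = -2 + (24 + 3*O²) = 22 + 3*O²)
u = -247 (u = -5 - 11*(22 + 3*0²) = -5 - 11*(22 + 3*0) = -5 - 11*(22 + 0) = -5 - 11*22 = -5 - 242 = -247)
(29 - 16)*u = (29 - 16)*(-247) = 13*(-247) = -3211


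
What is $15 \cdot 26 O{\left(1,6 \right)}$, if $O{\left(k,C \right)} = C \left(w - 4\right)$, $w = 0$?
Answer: $-9360$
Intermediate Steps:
$O{\left(k,C \right)} = - 4 C$ ($O{\left(k,C \right)} = C \left(0 - 4\right) = C \left(-4\right) = - 4 C$)
$15 \cdot 26 O{\left(1,6 \right)} = 15 \cdot 26 \left(\left(-4\right) 6\right) = 390 \left(-24\right) = -9360$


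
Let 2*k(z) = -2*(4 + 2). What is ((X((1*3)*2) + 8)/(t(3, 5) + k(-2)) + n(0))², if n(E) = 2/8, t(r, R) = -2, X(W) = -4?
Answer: 1/16 ≈ 0.062500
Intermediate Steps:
k(z) = -6 (k(z) = (-2*(4 + 2))/2 = (-2*6)/2 = (½)*(-12) = -6)
n(E) = ¼ (n(E) = 2*(⅛) = ¼)
((X((1*3)*2) + 8)/(t(3, 5) + k(-2)) + n(0))² = ((-4 + 8)/(-2 - 6) + ¼)² = (4/(-8) + ¼)² = (4*(-⅛) + ¼)² = (-½ + ¼)² = (-¼)² = 1/16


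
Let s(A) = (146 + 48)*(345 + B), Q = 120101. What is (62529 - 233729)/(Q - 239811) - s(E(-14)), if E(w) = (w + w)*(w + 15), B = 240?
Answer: -1358571670/11971 ≈ -1.1349e+5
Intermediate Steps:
E(w) = 2*w*(15 + w) (E(w) = (2*w)*(15 + w) = 2*w*(15 + w))
s(A) = 113490 (s(A) = (146 + 48)*(345 + 240) = 194*585 = 113490)
(62529 - 233729)/(Q - 239811) - s(E(-14)) = (62529 - 233729)/(120101 - 239811) - 1*113490 = -171200/(-119710) - 113490 = -171200*(-1/119710) - 113490 = 17120/11971 - 113490 = -1358571670/11971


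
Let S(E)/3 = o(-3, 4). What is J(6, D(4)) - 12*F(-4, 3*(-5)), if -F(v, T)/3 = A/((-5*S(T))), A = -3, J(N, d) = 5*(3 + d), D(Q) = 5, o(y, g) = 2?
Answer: 218/5 ≈ 43.600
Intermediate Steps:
S(E) = 6 (S(E) = 3*2 = 6)
J(N, d) = 15 + 5*d
F(v, T) = -3/10 (F(v, T) = -(-9)/((-5*6)) = -(-9)/(-30) = -(-9)*(-1)/30 = -3*⅒ = -3/10)
J(6, D(4)) - 12*F(-4, 3*(-5)) = (15 + 5*5) - 12*(-3/10) = (15 + 25) + 18/5 = 40 + 18/5 = 218/5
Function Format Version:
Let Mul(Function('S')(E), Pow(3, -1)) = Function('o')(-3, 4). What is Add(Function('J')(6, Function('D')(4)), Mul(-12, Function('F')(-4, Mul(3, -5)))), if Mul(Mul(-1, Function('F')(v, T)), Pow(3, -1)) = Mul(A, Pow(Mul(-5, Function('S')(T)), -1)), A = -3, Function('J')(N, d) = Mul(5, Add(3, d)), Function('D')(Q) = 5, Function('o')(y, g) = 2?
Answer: Rational(218, 5) ≈ 43.600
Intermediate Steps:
Function('S')(E) = 6 (Function('S')(E) = Mul(3, 2) = 6)
Function('J')(N, d) = Add(15, Mul(5, d))
Function('F')(v, T) = Rational(-3, 10) (Function('F')(v, T) = Mul(-3, Mul(-3, Pow(Mul(-5, 6), -1))) = Mul(-3, Mul(-3, Pow(-30, -1))) = Mul(-3, Mul(-3, Rational(-1, 30))) = Mul(-3, Rational(1, 10)) = Rational(-3, 10))
Add(Function('J')(6, Function('D')(4)), Mul(-12, Function('F')(-4, Mul(3, -5)))) = Add(Add(15, Mul(5, 5)), Mul(-12, Rational(-3, 10))) = Add(Add(15, 25), Rational(18, 5)) = Add(40, Rational(18, 5)) = Rational(218, 5)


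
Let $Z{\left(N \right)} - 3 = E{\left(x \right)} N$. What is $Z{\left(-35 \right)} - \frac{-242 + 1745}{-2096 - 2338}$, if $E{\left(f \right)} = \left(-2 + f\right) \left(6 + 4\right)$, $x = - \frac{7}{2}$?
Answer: $\frac{2850085}{1478} \approx 1928.3$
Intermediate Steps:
$x = - \frac{7}{2}$ ($x = \left(-7\right) \frac{1}{2} = - \frac{7}{2} \approx -3.5$)
$E{\left(f \right)} = -20 + 10 f$ ($E{\left(f \right)} = \left(-2 + f\right) 10 = -20 + 10 f$)
$Z{\left(N \right)} = 3 - 55 N$ ($Z{\left(N \right)} = 3 + \left(-20 + 10 \left(- \frac{7}{2}\right)\right) N = 3 + \left(-20 - 35\right) N = 3 - 55 N$)
$Z{\left(-35 \right)} - \frac{-242 + 1745}{-2096 - 2338} = \left(3 - -1925\right) - \frac{-242 + 1745}{-2096 - 2338} = \left(3 + 1925\right) - \frac{1503}{-4434} = 1928 - 1503 \left(- \frac{1}{4434}\right) = 1928 - - \frac{501}{1478} = 1928 + \frac{501}{1478} = \frac{2850085}{1478}$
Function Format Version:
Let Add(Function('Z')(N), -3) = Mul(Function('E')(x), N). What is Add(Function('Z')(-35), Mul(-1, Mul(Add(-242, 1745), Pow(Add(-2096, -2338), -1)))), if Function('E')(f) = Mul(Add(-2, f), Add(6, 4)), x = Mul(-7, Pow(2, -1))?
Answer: Rational(2850085, 1478) ≈ 1928.3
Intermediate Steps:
x = Rational(-7, 2) (x = Mul(-7, Rational(1, 2)) = Rational(-7, 2) ≈ -3.5000)
Function('E')(f) = Add(-20, Mul(10, f)) (Function('E')(f) = Mul(Add(-2, f), 10) = Add(-20, Mul(10, f)))
Function('Z')(N) = Add(3, Mul(-55, N)) (Function('Z')(N) = Add(3, Mul(Add(-20, Mul(10, Rational(-7, 2))), N)) = Add(3, Mul(Add(-20, -35), N)) = Add(3, Mul(-55, N)))
Add(Function('Z')(-35), Mul(-1, Mul(Add(-242, 1745), Pow(Add(-2096, -2338), -1)))) = Add(Add(3, Mul(-55, -35)), Mul(-1, Mul(Add(-242, 1745), Pow(Add(-2096, -2338), -1)))) = Add(Add(3, 1925), Mul(-1, Mul(1503, Pow(-4434, -1)))) = Add(1928, Mul(-1, Mul(1503, Rational(-1, 4434)))) = Add(1928, Mul(-1, Rational(-501, 1478))) = Add(1928, Rational(501, 1478)) = Rational(2850085, 1478)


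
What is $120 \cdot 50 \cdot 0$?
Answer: $0$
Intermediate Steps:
$120 \cdot 50 \cdot 0 = 120 \cdot 0 = 0$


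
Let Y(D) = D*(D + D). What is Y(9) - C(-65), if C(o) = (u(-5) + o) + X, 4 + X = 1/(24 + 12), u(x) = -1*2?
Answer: 8387/36 ≈ 232.97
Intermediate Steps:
u(x) = -2
X = -143/36 (X = -4 + 1/(24 + 12) = -4 + 1/36 = -143/36 ≈ -3.9722)
C(o) = -215/36 + o (C(o) = (-2 + o) - 143/36 = -215/36 + o)
Y(D) = 2*D**2 (Y(D) = D*(2*D) = 2*D**2)
Y(9) - C(-65) = 2*9**2 - (-215/36 - 65) = 2*81 - 1*(-2555/36) = 162 + 2555/36 = 8387/36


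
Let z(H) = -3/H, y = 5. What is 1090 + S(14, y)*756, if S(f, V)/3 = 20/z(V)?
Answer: -74510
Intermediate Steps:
S(f, V) = -20*V (S(f, V) = 3*(20/((-3/V))) = 3*(20*(-V/3)) = 3*(-20*V/3) = -20*V)
1090 + S(14, y)*756 = 1090 - 20*5*756 = 1090 - 100*756 = 1090 - 75600 = -74510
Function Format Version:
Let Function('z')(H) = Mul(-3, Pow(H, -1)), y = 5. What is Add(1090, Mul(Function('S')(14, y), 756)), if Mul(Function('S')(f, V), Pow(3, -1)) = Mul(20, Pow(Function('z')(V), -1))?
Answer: -74510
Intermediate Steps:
Function('S')(f, V) = Mul(-20, V) (Function('S')(f, V) = Mul(3, Mul(20, Pow(Mul(-3, Pow(V, -1)), -1))) = Mul(3, Mul(20, Mul(Rational(-1, 3), V))) = Mul(3, Mul(Rational(-20, 3), V)) = Mul(-20, V))
Add(1090, Mul(Function('S')(14, y), 756)) = Add(1090, Mul(Mul(-20, 5), 756)) = Add(1090, Mul(-100, 756)) = Add(1090, -75600) = -74510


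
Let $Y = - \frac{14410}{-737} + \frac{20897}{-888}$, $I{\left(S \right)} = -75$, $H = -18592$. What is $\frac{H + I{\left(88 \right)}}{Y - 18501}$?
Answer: $\frac{1110611832}{1100972315} \approx 1.0088$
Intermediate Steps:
$Y = - \frac{236819}{59496}$ ($Y = \left(-14410\right) \left(- \frac{1}{737}\right) + 20897 \left(- \frac{1}{888}\right) = \frac{1310}{67} - \frac{20897}{888} = - \frac{236819}{59496} \approx -3.9804$)
$\frac{H + I{\left(88 \right)}}{Y - 18501} = \frac{-18592 - 75}{- \frac{236819}{59496} - 18501} = - \frac{18667}{- \frac{1100972315}{59496}} = \left(-18667\right) \left(- \frac{59496}{1100972315}\right) = \frac{1110611832}{1100972315}$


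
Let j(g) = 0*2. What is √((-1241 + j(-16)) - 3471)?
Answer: 2*I*√1178 ≈ 68.644*I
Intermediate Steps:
j(g) = 0
√((-1241 + j(-16)) - 3471) = √((-1241 + 0) - 3471) = √(-1241 - 3471) = √(-4712) = 2*I*√1178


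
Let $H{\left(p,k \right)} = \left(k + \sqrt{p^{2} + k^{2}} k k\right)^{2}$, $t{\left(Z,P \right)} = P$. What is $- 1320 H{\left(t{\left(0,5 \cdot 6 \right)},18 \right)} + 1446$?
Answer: $-169608049914 - 92378880 \sqrt{34} \approx -1.7015 \cdot 10^{11}$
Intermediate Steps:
$H{\left(p,k \right)} = \left(k + k^{2} \sqrt{k^{2} + p^{2}}\right)^{2}$ ($H{\left(p,k \right)} = \left(k + \sqrt{k^{2} + p^{2}} k k\right)^{2} = \left(k + k \sqrt{k^{2} + p^{2}} k\right)^{2} = \left(k + k^{2} \sqrt{k^{2} + p^{2}}\right)^{2}$)
$- 1320 H{\left(t{\left(0,5 \cdot 6 \right)},18 \right)} + 1446 = - 1320 \cdot 18^{2} \left(1 + 18 \sqrt{18^{2} + \left(5 \cdot 6\right)^{2}}\right)^{2} + 1446 = - 1320 \cdot 324 \left(1 + 18 \sqrt{324 + 30^{2}}\right)^{2} + 1446 = - 1320 \cdot 324 \left(1 + 18 \sqrt{324 + 900}\right)^{2} + 1446 = - 1320 \cdot 324 \left(1 + 18 \sqrt{1224}\right)^{2} + 1446 = - 1320 \cdot 324 \left(1 + 18 \cdot 6 \sqrt{34}\right)^{2} + 1446 = - 1320 \cdot 324 \left(1 + 108 \sqrt{34}\right)^{2} + 1446 = - 427680 \left(1 + 108 \sqrt{34}\right)^{2} + 1446 = 1446 - 427680 \left(1 + 108 \sqrt{34}\right)^{2}$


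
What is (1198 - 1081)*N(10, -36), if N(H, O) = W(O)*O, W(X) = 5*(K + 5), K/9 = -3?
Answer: 463320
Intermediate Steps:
K = -27 (K = 9*(-3) = -27)
W(X) = -110 (W(X) = 5*(-27 + 5) = 5*(-22) = -110)
N(H, O) = -110*O
(1198 - 1081)*N(10, -36) = (1198 - 1081)*(-110*(-36)) = 117*3960 = 463320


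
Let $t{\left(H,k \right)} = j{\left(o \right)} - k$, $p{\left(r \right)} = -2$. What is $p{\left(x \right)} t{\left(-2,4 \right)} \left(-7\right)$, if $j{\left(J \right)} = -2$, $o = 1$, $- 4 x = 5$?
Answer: $-84$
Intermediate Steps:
$x = - \frac{5}{4}$ ($x = \left(- \frac{1}{4}\right) 5 = - \frac{5}{4} \approx -1.25$)
$t{\left(H,k \right)} = -2 - k$
$p{\left(x \right)} t{\left(-2,4 \right)} \left(-7\right) = - 2 \left(-2 - 4\right) \left(-7\right) = \left(-2\right) \left(-6\right) \left(-7\right) = 12 \left(-7\right) = -84$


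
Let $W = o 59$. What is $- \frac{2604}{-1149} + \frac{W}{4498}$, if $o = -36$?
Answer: $\frac{1545386}{861367} \approx 1.7941$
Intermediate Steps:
$W = -2124$ ($W = \left(-36\right) 59 = -2124$)
$- \frac{2604}{-1149} + \frac{W}{4498} = - \frac{2604}{-1149} - \frac{2124}{4498} = \left(-2604\right) \left(- \frac{1}{1149}\right) - \frac{1062}{2249} = \frac{868}{383} - \frac{1062}{2249} = \frac{1545386}{861367}$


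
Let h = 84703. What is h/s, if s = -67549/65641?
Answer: -5559989623/67549 ≈ -82311.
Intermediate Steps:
s = -67549/65641 (s = -67549*1/65641 = -67549/65641 ≈ -1.0291)
h/s = 84703/(-67549/65641) = 84703*(-65641/67549) = -5559989623/67549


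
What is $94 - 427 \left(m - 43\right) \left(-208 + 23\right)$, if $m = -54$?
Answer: $-7662421$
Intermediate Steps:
$94 - 427 \left(m - 43\right) \left(-208 + 23\right) = 94 - 427 \left(-54 - 43\right) \left(-208 + 23\right) = 94 - 427 \left(\left(-97\right) \left(-185\right)\right) = 94 - 7662515 = -7662421$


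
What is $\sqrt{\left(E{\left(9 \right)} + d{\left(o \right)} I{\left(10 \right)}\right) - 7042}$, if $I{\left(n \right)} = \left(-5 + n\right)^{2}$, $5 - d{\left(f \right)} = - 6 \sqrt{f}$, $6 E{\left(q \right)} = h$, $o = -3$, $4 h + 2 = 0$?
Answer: $\frac{\sqrt{-249015 + 5400 i \sqrt{3}}}{6} \approx 1.5617 + 83.184 i$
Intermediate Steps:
$h = - \frac{1}{2}$ ($h = - \frac{1}{2} + \frac{1}{4} \cdot 0 = - \frac{1}{2} + 0 = - \frac{1}{2} \approx -0.5$)
$E{\left(q \right)} = - \frac{1}{12}$ ($E{\left(q \right)} = \frac{1}{6} \left(- \frac{1}{2}\right) = - \frac{1}{12}$)
$d{\left(f \right)} = 5 + 6 \sqrt{f}$ ($d{\left(f \right)} = 5 - - 6 \sqrt{f} = 5 + 6 \sqrt{f}$)
$\sqrt{\left(E{\left(9 \right)} + d{\left(o \right)} I{\left(10 \right)}\right) - 7042} = \sqrt{\left(- \frac{1}{12} + \left(5 + 6 \sqrt{-3}\right) \left(-5 + 10\right)^{2}\right) - 7042} = \sqrt{\left(- \frac{1}{12} + \left(5 + 6 i \sqrt{3}\right) 5^{2}\right) - 7042} = \sqrt{\left(- \frac{1}{12} + \left(5 + 6 i \sqrt{3}\right) 25\right) - 7042} = \sqrt{\left(- \frac{1}{12} + \left(125 + 150 i \sqrt{3}\right)\right) - 7042} = \sqrt{\left(\frac{1499}{12} + 150 i \sqrt{3}\right) - 7042} = \sqrt{- \frac{83005}{12} + 150 i \sqrt{3}}$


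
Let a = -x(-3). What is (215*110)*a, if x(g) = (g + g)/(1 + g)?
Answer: -70950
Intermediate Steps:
x(g) = 2*g/(1 + g) (x(g) = (2*g)/(1 + g) = 2*g/(1 + g))
a = -3 (a = -2*(-3)/(1 - 3) = -2*(-3)/(-2) = -2*(-3)*(-1)/2 = -1*3 = -3)
(215*110)*a = (215*110)*(-3) = 23650*(-3) = -70950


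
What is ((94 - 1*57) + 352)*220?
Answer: 85580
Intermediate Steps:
((94 - 1*57) + 352)*220 = ((94 - 57) + 352)*220 = (37 + 352)*220 = 389*220 = 85580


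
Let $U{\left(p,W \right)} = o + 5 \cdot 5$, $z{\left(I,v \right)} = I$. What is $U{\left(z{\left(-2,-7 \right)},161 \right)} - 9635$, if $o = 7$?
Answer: $-9603$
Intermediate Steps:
$U{\left(p,W \right)} = 32$ ($U{\left(p,W \right)} = 7 + 5 \cdot 5 = 7 + 25 = 32$)
$U{\left(z{\left(-2,-7 \right)},161 \right)} - 9635 = 32 - 9635 = -9603$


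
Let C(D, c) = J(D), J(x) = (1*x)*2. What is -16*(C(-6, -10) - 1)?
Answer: 208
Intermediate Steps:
J(x) = 2*x (J(x) = x*2 = 2*x)
C(D, c) = 2*D
-16*(C(-6, -10) - 1) = -16*(2*(-6) - 1) = -16*(-12 - 1) = -16*(-13) = 208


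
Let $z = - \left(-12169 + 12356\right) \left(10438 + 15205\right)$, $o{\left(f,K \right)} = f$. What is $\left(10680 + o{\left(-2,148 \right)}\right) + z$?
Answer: $-4784563$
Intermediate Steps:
$z = -4795241$ ($z = - 187 \cdot 25643 = \left(-1\right) 4795241 = -4795241$)
$\left(10680 + o{\left(-2,148 \right)}\right) + z = \left(10680 - 2\right) - 4795241 = 10678 - 4795241 = -4784563$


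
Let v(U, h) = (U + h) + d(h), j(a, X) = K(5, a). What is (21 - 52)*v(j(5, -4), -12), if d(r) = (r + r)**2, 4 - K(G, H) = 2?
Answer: -17546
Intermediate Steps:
K(G, H) = 2 (K(G, H) = 4 - 1*2 = 4 - 2 = 2)
j(a, X) = 2
d(r) = 4*r**2 (d(r) = (2*r)**2 = 4*r**2)
v(U, h) = U + h + 4*h**2 (v(U, h) = (U + h) + 4*h**2 = U + h + 4*h**2)
(21 - 52)*v(j(5, -4), -12) = (21 - 52)*(2 - 12 + 4*(-12)**2) = -31*(2 - 12 + 4*144) = -31*(2 - 12 + 576) = -31*566 = -17546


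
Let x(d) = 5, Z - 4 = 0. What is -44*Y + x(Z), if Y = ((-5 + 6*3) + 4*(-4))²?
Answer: -391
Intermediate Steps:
Z = 4 (Z = 4 + 0 = 4)
Y = 9 (Y = ((-5 + 18) - 16)² = (13 - 16)² = (-3)² = 9)
-44*Y + x(Z) = -44*9 + 5 = -396 + 5 = -391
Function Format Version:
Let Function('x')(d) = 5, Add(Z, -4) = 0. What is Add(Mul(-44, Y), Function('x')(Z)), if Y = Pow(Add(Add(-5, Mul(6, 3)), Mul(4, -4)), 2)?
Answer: -391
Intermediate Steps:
Z = 4 (Z = Add(4, 0) = 4)
Y = 9 (Y = Pow(Add(Add(-5, 18), -16), 2) = Pow(Add(13, -16), 2) = Pow(-3, 2) = 9)
Add(Mul(-44, Y), Function('x')(Z)) = Add(Mul(-44, 9), 5) = Add(-396, 5) = -391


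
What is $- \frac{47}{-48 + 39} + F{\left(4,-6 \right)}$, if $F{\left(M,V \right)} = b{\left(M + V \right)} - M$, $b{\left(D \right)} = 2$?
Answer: $\frac{29}{9} \approx 3.2222$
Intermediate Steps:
$F{\left(M,V \right)} = 2 - M$
$- \frac{47}{-48 + 39} + F{\left(4,-6 \right)} = - \frac{47}{-48 + 39} + \left(2 - 4\right) = - \frac{47}{-9} + \left(2 - 4\right) = \left(-47\right) \left(- \frac{1}{9}\right) - 2 = \frac{47}{9} - 2 = \frac{29}{9}$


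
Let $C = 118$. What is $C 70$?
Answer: $8260$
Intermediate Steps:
$C 70 = 118 \cdot 70 = 8260$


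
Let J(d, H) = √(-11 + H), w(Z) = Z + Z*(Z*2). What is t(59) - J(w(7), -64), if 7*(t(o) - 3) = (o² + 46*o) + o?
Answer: 6275/7 - 5*I*√3 ≈ 896.43 - 8.6602*I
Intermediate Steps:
t(o) = 3 + o²/7 + 47*o/7 (t(o) = 3 + ((o² + 46*o) + o)/7 = 3 + (o² + 47*o)/7 = 3 + (o²/7 + 47*o/7) = 3 + o²/7 + 47*o/7)
w(Z) = Z + 2*Z² (w(Z) = Z + Z*(2*Z) = Z + 2*Z²)
t(59) - J(w(7), -64) = (3 + (⅐)*59² + (47/7)*59) - √(-11 - 64) = (3 + (⅐)*3481 + 2773/7) - √(-75) = (3 + 3481/7 + 2773/7) - 5*I*√3 = 6275/7 - 5*I*√3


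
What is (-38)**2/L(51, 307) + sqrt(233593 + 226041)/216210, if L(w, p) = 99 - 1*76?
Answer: 1444/23 + sqrt(459634)/216210 ≈ 62.786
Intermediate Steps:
L(w, p) = 23 (L(w, p) = 99 - 76 = 23)
(-38)**2/L(51, 307) + sqrt(233593 + 226041)/216210 = (-38)**2/23 + sqrt(233593 + 226041)/216210 = 1444*(1/23) + sqrt(459634)*(1/216210) = 1444/23 + sqrt(459634)/216210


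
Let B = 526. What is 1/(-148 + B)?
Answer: 1/378 ≈ 0.0026455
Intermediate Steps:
1/(-148 + B) = 1/(-148 + 526) = 1/378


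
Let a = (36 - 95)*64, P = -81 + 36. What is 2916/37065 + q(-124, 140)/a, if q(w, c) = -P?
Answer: 3114297/46652480 ≈ 0.066755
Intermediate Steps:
P = -45
a = -3776 (a = -59*64 = -3776)
q(w, c) = 45 (q(w, c) = -1*(-45) = 45)
2916/37065 + q(-124, 140)/a = 2916/37065 + 45/(-3776) = 2916*(1/37065) + 45*(-1/3776) = 972/12355 - 45/3776 = 3114297/46652480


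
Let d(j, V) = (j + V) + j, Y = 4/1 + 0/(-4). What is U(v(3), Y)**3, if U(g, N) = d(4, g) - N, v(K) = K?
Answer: 343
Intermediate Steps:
Y = 4 (Y = 4*1 + 0*(-1/4) = 4 + 0 = 4)
d(j, V) = V + 2*j (d(j, V) = (V + j) + j = V + 2*j)
U(g, N) = 8 + g - N (U(g, N) = (g + 2*4) - N = (g + 8) - N = (8 + g) - N = 8 + g - N)
U(v(3), Y)**3 = (8 + 3 - 1*4)**3 = (8 + 3 - 4)**3 = 7**3 = 343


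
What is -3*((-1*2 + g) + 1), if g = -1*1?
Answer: 6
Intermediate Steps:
g = -1
-3*((-1*2 + g) + 1) = -3*((-1*2 - 1) + 1) = -3*((-2 - 1) + 1) = -3*(-3 + 1) = -3*(-2) = 6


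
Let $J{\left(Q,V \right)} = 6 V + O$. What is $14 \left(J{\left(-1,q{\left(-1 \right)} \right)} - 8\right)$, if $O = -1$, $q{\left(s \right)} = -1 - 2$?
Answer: $-378$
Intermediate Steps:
$q{\left(s \right)} = -3$
$J{\left(Q,V \right)} = -1 + 6 V$ ($J{\left(Q,V \right)} = 6 V - 1 = -1 + 6 V$)
$14 \left(J{\left(-1,q{\left(-1 \right)} \right)} - 8\right) = 14 \left(\left(-1 + 6 \left(-3\right)\right) - 8\right) = 14 \left(\left(-1 - 18\right) - 8\right) = 14 \left(-19 - 8\right) = 14 \left(-27\right) = -378$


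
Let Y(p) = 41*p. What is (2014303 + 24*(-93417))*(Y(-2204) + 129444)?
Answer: -8898711400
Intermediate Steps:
(2014303 + 24*(-93417))*(Y(-2204) + 129444) = (2014303 + 24*(-93417))*(41*(-2204) + 129444) = (2014303 - 2242008)*(-90364 + 129444) = -227705*39080 = -8898711400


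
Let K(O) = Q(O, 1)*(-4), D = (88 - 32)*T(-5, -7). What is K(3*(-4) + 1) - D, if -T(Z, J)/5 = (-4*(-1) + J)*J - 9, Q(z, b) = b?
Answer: 3356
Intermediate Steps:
T(Z, J) = 45 - 5*J*(4 + J) (T(Z, J) = -5*((-4*(-1) + J)*J - 9) = -5*((4 + J)*J - 9) = -5*(J*(4 + J) - 9) = -5*(-9 + J*(4 + J)) = 45 - 5*J*(4 + J))
D = -3360 (D = (88 - 32)*(45 - 20*(-7) - 5*(-7)²) = 56*(45 + 140 - 5*49) = 56*(45 + 140 - 245) = 56*(-60) = -3360)
K(O) = -4 (K(O) = 1*(-4) = -4)
K(3*(-4) + 1) - D = -4 - 1*(-3360) = -4 + 3360 = 3356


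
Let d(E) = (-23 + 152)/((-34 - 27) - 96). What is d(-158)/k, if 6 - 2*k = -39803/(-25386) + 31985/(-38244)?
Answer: -41747073912/133840364329 ≈ -0.31192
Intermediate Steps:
d(E) = -129/157 (d(E) = 129/(-61 - 96) = 129/(-157) = 129*(-1/157) = -129/157)
k = 852486397/323620728 (k = 3 - (-39803/(-25386) + 31985/(-38244))/2 = 3 - (-39803*(-1/25386) + 31985*(-1/38244))/2 = 3 - (39803/25386 - 31985/38244)/2 = 3 - ½*118375787/161810364 = 3 - 118375787/323620728 = 852486397/323620728 ≈ 2.6342)
d(-158)/k = -129/(157*852486397/323620728) = -129/157*323620728/852486397 = -41747073912/133840364329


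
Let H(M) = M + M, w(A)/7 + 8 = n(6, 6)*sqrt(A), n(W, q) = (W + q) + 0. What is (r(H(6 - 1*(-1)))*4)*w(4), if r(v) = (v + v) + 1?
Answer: 12992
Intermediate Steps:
n(W, q) = W + q
w(A) = -56 + 84*sqrt(A) (w(A) = -56 + 7*((6 + 6)*sqrt(A)) = -56 + 7*(12*sqrt(A)) = -56 + 84*sqrt(A))
H(M) = 2*M
r(v) = 1 + 2*v (r(v) = 2*v + 1 = 1 + 2*v)
(r(H(6 - 1*(-1)))*4)*w(4) = ((1 + 2*(2*(6 - 1*(-1))))*4)*(-56 + 84*sqrt(4)) = ((1 + 2*(2*(6 + 1)))*4)*(-56 + 84*2) = ((1 + 2*(2*7))*4)*(-56 + 168) = ((1 + 2*14)*4)*112 = ((1 + 28)*4)*112 = (29*4)*112 = 116*112 = 12992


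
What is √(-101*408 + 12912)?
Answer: 6*I*√786 ≈ 168.21*I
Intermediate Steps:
√(-101*408 + 12912) = √(-41208 + 12912) = √(-28296) = 6*I*√786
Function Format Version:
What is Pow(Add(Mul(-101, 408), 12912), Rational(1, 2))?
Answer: Mul(6, I, Pow(786, Rational(1, 2))) ≈ Mul(168.21, I)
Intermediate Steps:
Pow(Add(Mul(-101, 408), 12912), Rational(1, 2)) = Pow(Add(-41208, 12912), Rational(1, 2)) = Pow(-28296, Rational(1, 2)) = Mul(6, I, Pow(786, Rational(1, 2)))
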